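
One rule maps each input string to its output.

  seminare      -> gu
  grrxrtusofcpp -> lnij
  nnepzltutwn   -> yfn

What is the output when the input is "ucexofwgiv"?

Looking at the pairs, the operation is to shift every letter 6 places backward in the alphabet (wrapping around), then keep one character in every 3, starting at position 3 (positions 3rd, 6th, 9th, ...).
"ucexofwgiv" → "owyrizqacp" → "yzc".

yzc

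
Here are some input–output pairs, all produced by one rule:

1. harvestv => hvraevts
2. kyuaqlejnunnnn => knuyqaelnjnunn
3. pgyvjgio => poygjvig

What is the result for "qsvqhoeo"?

The rule is to move the last character to the front, then swap each adjacent pair of characters (1↔2, 3↔4, ...).
"qsvqhoeo" → "qovshqeo".

qovshqeo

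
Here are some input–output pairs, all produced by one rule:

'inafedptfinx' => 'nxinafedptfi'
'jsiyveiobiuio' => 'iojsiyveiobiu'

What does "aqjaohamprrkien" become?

enaqjaohamprrki

In each case the input is transformed by: move the last 2 characters to the front (rotate right by 2).
Doing the same to "aqjaohamprrkien": "enaqjaohamprrki".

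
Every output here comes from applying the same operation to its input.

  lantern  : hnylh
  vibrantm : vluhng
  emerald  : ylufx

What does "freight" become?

ycabn

The transformation: shift every letter 6 places backward in the alphabet (wrapping around), then delete the first 2 characters.
On "freight": the first step gives "zlycabn", and the second then gives "ycabn".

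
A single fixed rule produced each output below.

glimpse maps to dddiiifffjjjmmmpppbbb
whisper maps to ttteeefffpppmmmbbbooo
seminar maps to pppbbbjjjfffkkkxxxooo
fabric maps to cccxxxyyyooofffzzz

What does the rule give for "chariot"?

zzzeeexxxoooffflllqqq

In each case the input is transformed by: shift every letter 3 places backward in the alphabet (wrapping around), then repeat every character 3 times.
Applying both steps to "chariot": "zexoflq", then "zzzeeexxxoooffflllqqq".
(Check on "fabric": → "cxyofz" → "cccxxxyyyooofffzzz" ✓)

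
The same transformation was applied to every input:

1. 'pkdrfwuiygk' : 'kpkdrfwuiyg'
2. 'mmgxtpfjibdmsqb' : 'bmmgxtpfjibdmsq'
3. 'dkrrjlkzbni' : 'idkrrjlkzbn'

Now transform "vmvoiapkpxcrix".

Rule — move the last character to the front.
On "vmvoiapkpxcrix" that produces "xvmvoiapkpxcri".

xvmvoiapkpxcri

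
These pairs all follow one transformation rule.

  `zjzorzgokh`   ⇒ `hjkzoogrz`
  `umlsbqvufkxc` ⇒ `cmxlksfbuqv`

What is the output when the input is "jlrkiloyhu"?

The rule is to take characters alternately from the front and the back (1st, last, 2nd, 2nd-last, ...), then delete the first character.
On "jlrkiloyhu" that produces "ulhrykoil".

ulhrykoil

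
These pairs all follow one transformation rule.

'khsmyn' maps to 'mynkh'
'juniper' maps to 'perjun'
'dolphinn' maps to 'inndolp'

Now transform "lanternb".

rnblant

Each output is the input with this applied: move the last 3 characters to the front (rotate right by 3), then delete the last character.
Starting from "lanternb": after the first operation, "rnblante"; after the second, "rnblant".
(Check on "khsmyn": → "mynkhs" → "mynkh" ✓)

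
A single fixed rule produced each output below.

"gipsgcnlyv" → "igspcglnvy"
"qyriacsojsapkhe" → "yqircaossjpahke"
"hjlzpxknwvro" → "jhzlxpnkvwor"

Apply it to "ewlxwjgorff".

Rule — swap each adjacent pair of characters (1↔2, 3↔4, ...).
On "ewlxwjgorff" that produces "wexljwogfrf".

wexljwogfrf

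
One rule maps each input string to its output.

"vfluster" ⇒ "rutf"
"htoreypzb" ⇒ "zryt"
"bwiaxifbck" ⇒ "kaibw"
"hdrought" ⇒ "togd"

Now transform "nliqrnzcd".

cqnl

The rule is to keep every other character starting from the second (positions 2nd, 4th, 6th, ...), then swap the first and last characters.
Applying both steps to "nliqrnzcd": "lqnc", then "cqnl".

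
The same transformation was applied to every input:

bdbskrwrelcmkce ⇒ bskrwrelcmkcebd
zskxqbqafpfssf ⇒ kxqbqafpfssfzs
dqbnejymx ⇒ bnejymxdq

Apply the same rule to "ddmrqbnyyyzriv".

mrqbnyyyzrivdd

What's happening: move the first 2 characters to the end (rotate left by 2).
On "ddmrqbnyyyzriv" that produces "mrqbnyyyzrivdd".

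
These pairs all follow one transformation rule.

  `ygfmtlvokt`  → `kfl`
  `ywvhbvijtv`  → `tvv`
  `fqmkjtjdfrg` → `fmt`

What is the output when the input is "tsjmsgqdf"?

fjg

The transformation: keep one character in every 3, starting at position 3 (positions 3rd, 6th, 9th, ...), then move the last character to the front.
Starting from "tsjmsgqdf": after the first operation, "jgf"; after the second, "fjg".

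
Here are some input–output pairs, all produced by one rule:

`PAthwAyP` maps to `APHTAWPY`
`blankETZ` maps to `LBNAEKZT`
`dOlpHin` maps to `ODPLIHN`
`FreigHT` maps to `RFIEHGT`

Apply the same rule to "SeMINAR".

ESIMANR

The rule is to swap each adjacent pair of characters (1↔2, 3↔4, ...), then convert every letter to uppercase.
On "SeMINAR" that produces "ESIMANR".
(Check on "FreigHT": → "rFieHgT" → "RFIEHGT" ✓)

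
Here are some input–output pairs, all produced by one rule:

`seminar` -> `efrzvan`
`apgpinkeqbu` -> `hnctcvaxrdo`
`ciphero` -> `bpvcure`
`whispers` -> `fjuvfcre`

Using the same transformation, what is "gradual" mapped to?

The rule is to move the last character to the front, then shift every letter 13 places forward in the alphabet (wrapping around) — i.e. ROT13.
Working it through for "gradual": intermediate "lgradua", final "ytenqhn".

ytenqhn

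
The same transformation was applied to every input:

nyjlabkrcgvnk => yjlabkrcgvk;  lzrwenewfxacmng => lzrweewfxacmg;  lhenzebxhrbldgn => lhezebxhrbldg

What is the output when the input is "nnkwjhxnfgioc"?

kwjhxfgioc

In each case the input is transformed by: remove every "n".
"nnkwjhxnfgioc" → "kwjhxfgioc".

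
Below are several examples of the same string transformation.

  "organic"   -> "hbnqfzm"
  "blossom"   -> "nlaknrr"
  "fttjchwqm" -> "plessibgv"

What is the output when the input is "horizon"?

The transformation: move the last 2 characters to the front (rotate right by 2), then shift every letter 1 place backward in the alphabet (wrapping around).
"horizon" → "onhoriz" → "nmgnqhy".

nmgnqhy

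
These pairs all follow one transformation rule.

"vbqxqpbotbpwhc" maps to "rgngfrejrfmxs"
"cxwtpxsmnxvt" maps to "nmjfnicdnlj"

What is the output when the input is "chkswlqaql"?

xaimbgqgb

The transformation: shift every letter 10 places backward in the alphabet (wrapping around), then delete the first character.
Working it through for "chkswlqaql": intermediate "sxaimbgqgb", final "xaimbgqgb".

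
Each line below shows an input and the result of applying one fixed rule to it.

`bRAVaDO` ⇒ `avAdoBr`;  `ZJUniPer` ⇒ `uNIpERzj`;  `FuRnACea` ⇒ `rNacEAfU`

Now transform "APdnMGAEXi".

DNmgaexIap

Rule — move the first 2 characters to the end (rotate left by 2), then flip the case of every letter.
Applying both steps to "APdnMGAEXi": "dnMGAEXiAP", then "DNmgaexIap".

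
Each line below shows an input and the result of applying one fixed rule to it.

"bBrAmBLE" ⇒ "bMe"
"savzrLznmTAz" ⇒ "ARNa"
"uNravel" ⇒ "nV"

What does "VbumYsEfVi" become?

Looking at the pairs, the operation is to keep one character in every 3, starting at position 2 (positions 2nd, 5th, 8th, ...), then flip the case of every letter.
Applying both steps to "VbumYsEfVi": "bYf", then "ByF".

ByF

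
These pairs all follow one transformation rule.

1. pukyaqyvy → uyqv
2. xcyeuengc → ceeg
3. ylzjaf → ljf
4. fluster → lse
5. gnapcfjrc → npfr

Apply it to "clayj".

ly

The transformation: keep every other character starting from the second (positions 2nd, 4th, 6th, ...).
"clayj" → "ly".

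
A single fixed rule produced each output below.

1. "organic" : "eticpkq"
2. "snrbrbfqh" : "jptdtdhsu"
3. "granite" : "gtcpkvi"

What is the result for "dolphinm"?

oqnrjkpf

In each case the input is transformed by: shift every letter 2 places forward in the alphabet (wrapping around), then swap the first and last characters.
"dolphinm" → "fqnrjkpo" → "oqnrjkpf".
(Check on "organic": → "qticpke" → "eticpkq" ✓)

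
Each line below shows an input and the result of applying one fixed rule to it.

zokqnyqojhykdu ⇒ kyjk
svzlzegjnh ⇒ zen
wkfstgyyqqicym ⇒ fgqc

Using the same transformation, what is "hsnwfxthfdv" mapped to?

nxf

The transformation: keep one character in every 3, starting at position 3 (positions 3rd, 6th, 9th, ...).
So "hsnwfxthfdv" becomes "nxf".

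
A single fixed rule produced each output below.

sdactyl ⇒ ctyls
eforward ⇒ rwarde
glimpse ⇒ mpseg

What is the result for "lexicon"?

What's happening: move the first 3 characters to the end (rotate left by 3), then delete the last 2 characters.
"lexicon" → "iconlex" → "iconl".

iconl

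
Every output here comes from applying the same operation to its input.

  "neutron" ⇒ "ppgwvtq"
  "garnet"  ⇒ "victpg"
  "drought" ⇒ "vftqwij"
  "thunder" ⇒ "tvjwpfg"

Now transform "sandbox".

zucpfdq

Each output is the input with this applied: move the last character to the front, then shift every letter 2 places forward in the alphabet (wrapping around).
Starting from "sandbox": after the first operation, "xsandbo"; after the second, "zucpfdq".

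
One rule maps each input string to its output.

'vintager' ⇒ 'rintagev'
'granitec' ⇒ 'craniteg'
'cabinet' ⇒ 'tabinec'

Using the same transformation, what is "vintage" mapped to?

The pattern: swap the first and last characters.
For "vintage" the result is "eintagv".

eintagv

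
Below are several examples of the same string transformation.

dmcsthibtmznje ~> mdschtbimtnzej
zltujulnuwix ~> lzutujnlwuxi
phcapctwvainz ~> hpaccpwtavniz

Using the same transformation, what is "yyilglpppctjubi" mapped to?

Rule — swap each adjacent pair of characters (1↔2, 3↔4, ...).
Doing the same to "yyilglpppctjubi": "yylilgppcpjtbui".

yylilgppcpjtbui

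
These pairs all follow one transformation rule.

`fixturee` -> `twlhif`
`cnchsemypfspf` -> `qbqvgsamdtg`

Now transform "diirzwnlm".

What's happening: delete the last 2 characters, then shift every letter 12 places backward in the alphabet (wrapping around).
Working it through for "diirzwnlm": intermediate "diirzwn", final "rwwfnkb".
(Check on "fixturee": → "fixtur" → "twlhif" ✓)

rwwfnkb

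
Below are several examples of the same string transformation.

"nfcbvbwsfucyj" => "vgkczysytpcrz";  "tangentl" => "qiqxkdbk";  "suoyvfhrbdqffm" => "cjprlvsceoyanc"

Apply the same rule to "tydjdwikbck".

zhqvagatfhy

Rule — shift every letter 3 places backward in the alphabet (wrapping around), then move the last 2 characters to the front (rotate right by 2).
Starting from "tydjdwikbck": after the first operation, "qvagatfhyzh"; after the second, "zhqvagatfhy".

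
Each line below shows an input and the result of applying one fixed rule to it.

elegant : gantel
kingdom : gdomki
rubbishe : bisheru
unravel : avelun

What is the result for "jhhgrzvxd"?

The rule is to move the first 2 characters to the end (rotate left by 2), then delete the first character.
Starting from "jhhgrzvxd": after the first operation, "hgrzvxdjh"; after the second, "grzvxdjh".

grzvxdjh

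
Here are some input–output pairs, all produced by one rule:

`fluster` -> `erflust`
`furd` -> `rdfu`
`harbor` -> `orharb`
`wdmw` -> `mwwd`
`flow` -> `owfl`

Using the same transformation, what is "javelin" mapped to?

injavel

The pattern: move the last 2 characters to the front (rotate right by 2).
So "javelin" becomes "injavel".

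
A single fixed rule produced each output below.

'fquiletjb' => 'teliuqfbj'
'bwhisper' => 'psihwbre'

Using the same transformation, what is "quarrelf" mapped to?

The rule is to move the last 2 characters to the front (rotate right by 2), then reverse the string.
For "quarrelf" the result is "errauqfl".

errauqfl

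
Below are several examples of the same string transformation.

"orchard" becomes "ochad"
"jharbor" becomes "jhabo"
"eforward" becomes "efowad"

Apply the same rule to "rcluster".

Rule — remove every "r".
Doing the same to "rcluster": "cluste".

cluste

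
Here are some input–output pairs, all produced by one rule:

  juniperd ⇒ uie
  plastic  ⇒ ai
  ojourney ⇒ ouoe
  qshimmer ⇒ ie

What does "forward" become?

oa

The pattern: swap each adjacent pair of characters (1↔2, 3↔4, ...), then keep only the vowels.
Starting from "forward": after the first operation, "ofwrrad"; after the second, "oa".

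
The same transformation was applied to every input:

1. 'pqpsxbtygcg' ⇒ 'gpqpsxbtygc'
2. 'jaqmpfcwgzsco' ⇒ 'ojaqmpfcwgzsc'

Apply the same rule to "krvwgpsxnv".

vkrvwgpsxn

The transformation: move the last character to the front.
So "krvwgpsxnv" becomes "vkrvwgpsxn".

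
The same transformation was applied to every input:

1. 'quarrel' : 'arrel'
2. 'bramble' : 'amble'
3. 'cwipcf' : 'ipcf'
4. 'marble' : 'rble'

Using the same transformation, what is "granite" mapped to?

anite

In each case the input is transformed by: delete the first 2 characters.
Doing the same to "granite": "anite".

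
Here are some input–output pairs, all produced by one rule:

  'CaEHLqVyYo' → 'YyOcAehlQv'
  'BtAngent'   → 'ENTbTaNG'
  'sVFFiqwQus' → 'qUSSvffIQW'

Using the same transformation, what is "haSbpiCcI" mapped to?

In each case the input is transformed by: flip the case of every letter, then move the last 3 characters to the front (rotate right by 3).
Applying both steps to "haSbpiCcI": "HAsBPIcCi", then "cCiHAsBPI".

cCiHAsBPI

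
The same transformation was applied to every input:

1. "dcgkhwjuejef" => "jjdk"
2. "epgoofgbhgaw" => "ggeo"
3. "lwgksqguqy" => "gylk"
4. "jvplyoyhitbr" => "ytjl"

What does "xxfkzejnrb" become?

What's happening: keep one character in every 3, starting at position 1 (positions 1st, 4th, 7th, ...), then move the last 2 characters to the front (rotate right by 2).
Doing the same to "xxfkzejnrb": "jbxk".
(Check on "dcgkhwjuejef": → "dkjj" → "jjdk" ✓)

jbxk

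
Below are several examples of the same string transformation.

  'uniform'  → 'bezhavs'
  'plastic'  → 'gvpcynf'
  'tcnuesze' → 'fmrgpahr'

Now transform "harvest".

The pattern: shift every letter 13 places forward in the alphabet (wrapping around) — i.e. ROT13, then move the last 3 characters to the front (rotate right by 3).
Starting from "harvest": after the first operation, "uneirfg"; after the second, "rfgunei".

rfgunei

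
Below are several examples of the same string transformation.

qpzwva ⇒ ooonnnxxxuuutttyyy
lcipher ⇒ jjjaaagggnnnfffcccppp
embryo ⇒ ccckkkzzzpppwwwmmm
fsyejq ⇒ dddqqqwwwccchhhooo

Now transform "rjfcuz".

Looking at the pairs, the operation is to shift every letter 2 places backward in the alphabet (wrapping around), then repeat every character 3 times.
"rjfcuz" → "phdasx" → "ppphhhdddaaasssxxx".

ppphhhdddaaasssxxx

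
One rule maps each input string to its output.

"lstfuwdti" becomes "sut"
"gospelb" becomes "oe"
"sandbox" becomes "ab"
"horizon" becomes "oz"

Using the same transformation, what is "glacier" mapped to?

li

What's happening: keep one character in every 3, starting at position 2 (positions 2nd, 5th, 8th, ...).
On "glacier" that produces "li".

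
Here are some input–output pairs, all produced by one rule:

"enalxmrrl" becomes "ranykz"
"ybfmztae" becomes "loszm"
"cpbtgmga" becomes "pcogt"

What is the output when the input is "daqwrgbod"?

qndjet

Rule — shift every letter 13 places forward in the alphabet (wrapping around) — i.e. ROT13, then delete the last 3 characters.
For "daqwrgbod", step one produces "qndjetobq"; step two turns that into "qndjet".
(Check on "enalxmrrl": → "ranykzeey" → "ranykz" ✓)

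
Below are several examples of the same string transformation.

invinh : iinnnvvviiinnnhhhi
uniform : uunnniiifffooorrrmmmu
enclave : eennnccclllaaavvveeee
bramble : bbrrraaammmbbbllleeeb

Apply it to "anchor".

aannnccchhhooorrra

The rule is to repeat every character 3 times, then move the first character to the end.
"anchor" → "aaannnccchhhooorrr" → "aannnccchhhooorrra".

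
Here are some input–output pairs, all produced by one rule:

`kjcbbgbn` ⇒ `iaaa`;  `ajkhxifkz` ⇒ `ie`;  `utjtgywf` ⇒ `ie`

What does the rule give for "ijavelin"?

In each case the input is transformed by: shift every letter 1 place backward in the alphabet (wrapping around), then keep only the vowels.
For "ijavelin", step one produces "hizudkhm"; step two turns that into "iu".

iu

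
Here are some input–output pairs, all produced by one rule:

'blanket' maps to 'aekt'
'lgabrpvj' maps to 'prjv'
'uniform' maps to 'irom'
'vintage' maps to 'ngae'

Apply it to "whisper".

iepr

Looking at the pairs, the operation is to swap each adjacent pair of characters (1↔2, 3↔4, ...), then keep only the last 4 characters.
Applying that to "whisper" gives "iepr".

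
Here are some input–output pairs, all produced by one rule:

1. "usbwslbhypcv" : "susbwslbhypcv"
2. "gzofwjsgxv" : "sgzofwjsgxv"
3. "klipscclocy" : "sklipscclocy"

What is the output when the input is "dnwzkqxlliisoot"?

What's happening: prepend "s".
On "dnwzkqxlliisoot" that produces "sdnwzkqxlliisoot".

sdnwzkqxlliisoot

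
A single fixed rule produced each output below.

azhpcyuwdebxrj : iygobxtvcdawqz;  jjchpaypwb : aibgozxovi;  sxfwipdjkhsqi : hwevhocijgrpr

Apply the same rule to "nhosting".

fgnrshmm

The rule is to swap the first and last characters, then shift every letter 1 place backward in the alphabet (wrapping around).
"nhosting" → "ghostinn" → "fgnrshmm".
(Check on "sxfwipdjkhsqi": → "ixfwipdjkhsqs" → "hwevhocijgrpr" ✓)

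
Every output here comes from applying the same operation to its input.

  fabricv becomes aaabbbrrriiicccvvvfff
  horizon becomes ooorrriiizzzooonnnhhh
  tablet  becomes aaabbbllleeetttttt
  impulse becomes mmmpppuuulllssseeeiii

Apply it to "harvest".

aaarrrvvveeesssttthhh

Rule — move the first character to the end, then repeat every character 3 times.
On "harvest" that produces "aaarrrvvveeesssttthhh".
(Check on "impulse": → "mpulsei" → "mmmpppuuulllssseeeiii" ✓)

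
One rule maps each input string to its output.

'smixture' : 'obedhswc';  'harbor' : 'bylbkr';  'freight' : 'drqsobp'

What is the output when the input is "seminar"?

The rule is to shift every letter 10 places forward in the alphabet (wrapping around), then reverse the string.
Working it through for "seminar": intermediate "cowsxkb", final "bkxswoc".
(Check on "smixture": → "cwshdebo" → "obedhswc" ✓)

bkxswoc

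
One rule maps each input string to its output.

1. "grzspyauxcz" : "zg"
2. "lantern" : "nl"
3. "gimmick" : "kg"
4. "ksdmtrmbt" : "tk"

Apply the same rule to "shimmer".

The transformation: move the first character to the end, then keep only the last 2 characters.
"shimmer" → "himmers" → "rs".

rs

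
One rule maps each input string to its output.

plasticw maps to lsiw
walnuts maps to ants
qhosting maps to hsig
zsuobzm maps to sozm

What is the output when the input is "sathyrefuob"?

ahrfob

In each case the input is transformed by: swap each adjacent pair of characters (1↔2, 3↔4, ...), then keep every other character starting from the first (positions 1st, 3rd, 5th, ...).
Applying both steps to "sathyrefuob": "ashtryfeoub", then "ahrfob".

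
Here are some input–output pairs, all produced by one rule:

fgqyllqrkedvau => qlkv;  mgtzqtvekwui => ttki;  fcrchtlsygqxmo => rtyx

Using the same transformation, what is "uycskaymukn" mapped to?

Rule — keep one character in every 3, starting at position 3 (positions 3rd, 6th, 9th, ...).
Doing the same to "uycskaymukn": "cau".

cau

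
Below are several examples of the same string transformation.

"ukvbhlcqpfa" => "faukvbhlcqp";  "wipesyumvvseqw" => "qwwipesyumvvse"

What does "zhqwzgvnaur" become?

urzhqwzgvna

The rule is to move the last 2 characters to the front (rotate right by 2).
"zhqwzgvnaur" → "urzhqwzgvna".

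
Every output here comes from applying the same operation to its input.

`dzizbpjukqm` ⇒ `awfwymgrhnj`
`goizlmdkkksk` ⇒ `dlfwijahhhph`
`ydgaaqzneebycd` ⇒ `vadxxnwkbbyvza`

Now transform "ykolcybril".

vhlizvyofi

Looking at the pairs, the operation is to shift every letter 3 places backward in the alphabet (wrapping around).
So "ykolcybril" becomes "vhlizvyofi".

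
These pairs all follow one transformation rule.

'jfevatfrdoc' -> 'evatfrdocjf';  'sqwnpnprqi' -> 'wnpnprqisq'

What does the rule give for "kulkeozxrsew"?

The pattern: move the first 2 characters to the end (rotate left by 2).
Doing the same to "kulkeozxrsew": "lkeozxrsewku".

lkeozxrsewku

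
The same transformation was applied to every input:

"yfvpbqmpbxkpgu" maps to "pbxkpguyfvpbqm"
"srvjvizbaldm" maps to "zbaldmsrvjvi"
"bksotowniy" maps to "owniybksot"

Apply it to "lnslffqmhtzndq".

Each output is the input with this applied: swap the front and back halves of the string.
For "lnslffqmhtzndq" the result is "mhtzndqlnslffq".

mhtzndqlnslffq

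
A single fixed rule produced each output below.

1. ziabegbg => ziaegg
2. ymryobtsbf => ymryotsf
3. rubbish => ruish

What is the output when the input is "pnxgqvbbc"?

What's happening: remove every "b".
So "pnxgqvbbc" becomes "pnxgqvc".

pnxgqvc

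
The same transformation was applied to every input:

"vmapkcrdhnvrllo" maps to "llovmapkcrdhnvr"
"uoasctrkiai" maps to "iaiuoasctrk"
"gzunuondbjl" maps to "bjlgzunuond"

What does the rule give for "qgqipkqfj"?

What's happening: move the last 3 characters to the front (rotate right by 3).
So "qgqipkqfj" becomes "qfjqgqipk".

qfjqgqipk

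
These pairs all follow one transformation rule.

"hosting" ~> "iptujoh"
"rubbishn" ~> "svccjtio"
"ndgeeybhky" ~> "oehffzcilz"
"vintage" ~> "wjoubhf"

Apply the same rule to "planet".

qmbofu

Rule — shift every letter 1 place forward in the alphabet (wrapping around).
Doing the same to "planet": "qmbofu".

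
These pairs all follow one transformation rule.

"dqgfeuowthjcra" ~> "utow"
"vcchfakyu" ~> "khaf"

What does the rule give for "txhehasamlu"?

ahsa

Looking at the pairs, the operation is to take characters alternately from the front and the back (1st, last, 2nd, 2nd-last, ...), then keep only the last 4 characters.
For "txhehasamlu", step one produces "tuxlhmeahsa"; step two turns that into "ahsa".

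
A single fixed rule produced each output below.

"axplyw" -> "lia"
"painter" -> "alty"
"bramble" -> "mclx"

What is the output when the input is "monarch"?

xzyl

In each case the input is transformed by: delete the last 3 characters, then shift every letter 11 places forward in the alphabet (wrapping around).
On "monarch": the first step gives "mona", and the second then gives "xzyl".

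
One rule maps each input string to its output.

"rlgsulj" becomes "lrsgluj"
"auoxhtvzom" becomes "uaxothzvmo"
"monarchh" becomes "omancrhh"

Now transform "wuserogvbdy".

The rule is to swap each adjacent pair of characters (1↔2, 3↔4, ...).
For "wuserogvbdy" the result is "uwesorvgdby".

uwesorvgdby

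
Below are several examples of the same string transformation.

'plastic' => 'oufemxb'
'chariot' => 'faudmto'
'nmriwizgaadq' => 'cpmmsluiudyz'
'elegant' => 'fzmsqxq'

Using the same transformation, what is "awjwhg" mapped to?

stivim

Looking at the pairs, the operation is to shift every letter 12 places forward in the alphabet (wrapping around), then reverse the string.
On "awjwhg": the first step gives "mivits", and the second then gives "stivim".
(Check on "elegant": → "qxqsmzf" → "fzmsqxq" ✓)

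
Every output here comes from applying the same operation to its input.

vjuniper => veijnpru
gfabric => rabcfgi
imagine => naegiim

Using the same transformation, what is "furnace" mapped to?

uacefnr

Looking at the pairs, the operation is to sort the characters into alphabetical order, then move the last character to the front.
For "furnace", step one produces "acefnru"; step two turns that into "uacefnr".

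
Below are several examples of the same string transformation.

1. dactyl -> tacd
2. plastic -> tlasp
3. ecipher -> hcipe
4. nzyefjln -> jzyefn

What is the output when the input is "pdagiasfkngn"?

Rule — delete the last 2 characters, then swap the first and last characters.
Starting from "pdagiasfkngn": after the first operation, "pdagiasfkn"; after the second, "ndagiasfkp".
(Check on "plastic": → "plast" → "tlasp" ✓)

ndagiasfkp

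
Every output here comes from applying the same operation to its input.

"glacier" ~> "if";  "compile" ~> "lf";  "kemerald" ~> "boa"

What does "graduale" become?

The transformation: shift every letter 3 places backward in the alphabet (wrapping around), then keep one character in every 3, starting at position 2 (positions 2nd, 5th, 8th, ...).
Working it through for "graduale": intermediate "doxarxib", final "orb".

orb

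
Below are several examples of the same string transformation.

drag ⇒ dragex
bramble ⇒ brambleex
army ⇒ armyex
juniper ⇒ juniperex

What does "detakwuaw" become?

detakwuawex

What's happening: append "ex".
"detakwuaw" → "detakwuawex".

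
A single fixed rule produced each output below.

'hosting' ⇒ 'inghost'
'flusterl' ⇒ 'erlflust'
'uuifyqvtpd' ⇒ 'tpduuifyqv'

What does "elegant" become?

anteleg

What's happening: move the last 3 characters to the front (rotate right by 3).
Applying that to "elegant" gives "anteleg".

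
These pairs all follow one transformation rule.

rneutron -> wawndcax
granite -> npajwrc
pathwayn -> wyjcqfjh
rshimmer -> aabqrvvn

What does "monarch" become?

Looking at the pairs, the operation is to shift every letter 9 places forward in the alphabet (wrapping around), then move the last character to the front.
"monarch" → "vxwjalq" → "qvxwjal".

qvxwjal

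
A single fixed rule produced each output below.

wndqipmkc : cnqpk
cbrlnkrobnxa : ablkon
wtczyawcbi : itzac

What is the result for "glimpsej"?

jlms

The rule is to move the last character to the front, then keep every other character starting from the first (positions 1st, 3rd, 5th, ...).
Doing the same to "glimpsej": "jlms".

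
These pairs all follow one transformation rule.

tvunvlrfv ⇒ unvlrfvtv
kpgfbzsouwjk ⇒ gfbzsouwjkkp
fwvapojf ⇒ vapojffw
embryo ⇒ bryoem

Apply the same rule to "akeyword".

The transformation: move the first 2 characters to the end (rotate left by 2).
Doing the same to "akeyword": "eywordak".

eywordak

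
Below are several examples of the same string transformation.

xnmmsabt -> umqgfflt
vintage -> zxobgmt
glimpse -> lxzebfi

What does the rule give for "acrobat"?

tmtvkhu

In each case the input is transformed by: move the last 2 characters to the front (rotate right by 2), then shift every letter 7 places backward in the alphabet (wrapping around).
Working it through for "acrobat": intermediate "atacrob", final "tmtvkhu".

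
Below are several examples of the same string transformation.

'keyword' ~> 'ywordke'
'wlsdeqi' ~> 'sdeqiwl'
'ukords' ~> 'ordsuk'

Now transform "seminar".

minarse

Rule — move the first 2 characters to the end (rotate left by 2).
"seminar" → "minarse".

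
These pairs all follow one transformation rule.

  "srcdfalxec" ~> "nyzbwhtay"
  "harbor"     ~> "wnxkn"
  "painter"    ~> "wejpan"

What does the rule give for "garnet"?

wnjap

Each output is the input with this applied: shift every letter 4 places backward in the alphabet (wrapping around), then delete the first character.
On "garnet": the first step gives "cwnjap", and the second then gives "wnjap".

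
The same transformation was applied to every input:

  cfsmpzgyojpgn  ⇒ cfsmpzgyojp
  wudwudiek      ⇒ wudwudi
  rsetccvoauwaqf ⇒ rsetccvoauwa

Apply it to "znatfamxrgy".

znatfamxr

The transformation: delete the last 2 characters.
On "znatfamxrgy" that produces "znatfamxr".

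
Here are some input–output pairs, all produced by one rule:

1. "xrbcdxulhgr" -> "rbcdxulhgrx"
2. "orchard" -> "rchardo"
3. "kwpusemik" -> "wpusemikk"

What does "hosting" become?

Each output is the input with this applied: move the first character to the end.
"hosting" → "ostingh".

ostingh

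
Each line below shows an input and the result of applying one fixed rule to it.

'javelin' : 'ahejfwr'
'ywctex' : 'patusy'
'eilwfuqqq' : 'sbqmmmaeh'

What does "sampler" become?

lhanowi

The transformation: move the first 3 characters to the end (rotate left by 3), then shift every letter 4 places backward in the alphabet (wrapping around).
For "sampler", step one produces "plersam"; step two turns that into "lhanowi".
(Check on "eilwfuqqq": → "wfuqqqeil" → "sbqmmmaeh" ✓)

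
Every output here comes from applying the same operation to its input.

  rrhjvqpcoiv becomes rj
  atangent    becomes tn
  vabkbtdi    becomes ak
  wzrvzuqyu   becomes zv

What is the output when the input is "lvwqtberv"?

vq

Each output is the input with this applied: keep every other character starting from the second (positions 2nd, 4th, 6th, ...), then keep only the first 2 characters.
So "lvwqtberv" becomes "vq".
(Check on "rrhjvqpcoiv": → "rjqci" → "rj" ✓)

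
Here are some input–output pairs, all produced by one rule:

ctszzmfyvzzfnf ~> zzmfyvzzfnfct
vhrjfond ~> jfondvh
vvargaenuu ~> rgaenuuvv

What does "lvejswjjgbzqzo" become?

The rule is to move the first 3 characters to the end (rotate left by 3), then delete the last character.
Applying that to "lvejswjjgbzqzo" gives "jswjjgbzqzolv".

jswjjgbzqzolv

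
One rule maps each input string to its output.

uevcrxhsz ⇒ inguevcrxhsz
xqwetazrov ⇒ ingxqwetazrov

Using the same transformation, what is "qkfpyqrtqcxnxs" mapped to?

ingqkfpyqrtqcxnxs

What's happening: prepend "ing".
Applying that to "qkfpyqrtqcxnxs" gives "ingqkfpyqrtqcxnxs".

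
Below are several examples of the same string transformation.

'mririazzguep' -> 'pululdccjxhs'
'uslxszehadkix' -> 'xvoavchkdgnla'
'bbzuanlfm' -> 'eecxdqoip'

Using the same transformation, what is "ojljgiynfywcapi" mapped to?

rmomjlbqibzfdsl

Rule — shift every letter 3 places forward in the alphabet (wrapping around).
"ojljgiynfywcapi" → "rmomjlbqibzfdsl".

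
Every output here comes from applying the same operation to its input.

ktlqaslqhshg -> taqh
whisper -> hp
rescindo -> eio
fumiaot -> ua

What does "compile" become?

In each case the input is transformed by: keep one character in every 3, starting at position 2 (positions 2nd, 5th, 8th, ...).
So "compile" becomes "oi".

oi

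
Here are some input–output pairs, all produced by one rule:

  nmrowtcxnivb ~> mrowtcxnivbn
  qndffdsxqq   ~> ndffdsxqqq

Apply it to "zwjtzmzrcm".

In each case the input is transformed by: move the first character to the end.
For "zwjtzmzrcm" the result is "wjtzmzrcmz".

wjtzmzrcmz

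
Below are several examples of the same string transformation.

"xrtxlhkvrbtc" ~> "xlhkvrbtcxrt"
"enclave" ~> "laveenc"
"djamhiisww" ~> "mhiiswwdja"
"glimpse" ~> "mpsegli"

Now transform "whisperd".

sperdwhi

The rule is to move the first 3 characters to the end (rotate left by 3).
Applying that to "whisperd" gives "sperdwhi".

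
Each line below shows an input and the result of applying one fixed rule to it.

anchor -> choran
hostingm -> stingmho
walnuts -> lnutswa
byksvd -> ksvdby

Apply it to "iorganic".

rganicio

Looking at the pairs, the operation is to move the first 2 characters to the end (rotate left by 2).
"iorganic" → "rganicio".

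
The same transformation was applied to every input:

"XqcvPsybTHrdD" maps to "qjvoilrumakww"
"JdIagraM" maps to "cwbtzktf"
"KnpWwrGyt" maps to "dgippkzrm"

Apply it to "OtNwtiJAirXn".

What's happening: shift every letter 7 places backward in the alphabet (wrapping around), then convert every letter to lowercase.
"OtNwtiJAirXn" → "HmGpmbCTbkQg" → "hmgpmbctbkqg".

hmgpmbctbkqg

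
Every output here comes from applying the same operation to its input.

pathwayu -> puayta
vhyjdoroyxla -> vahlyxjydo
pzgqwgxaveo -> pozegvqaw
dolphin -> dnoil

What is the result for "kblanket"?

The pattern: take characters alternately from the front and the back (1st, last, 2nd, 2nd-last, ...), then delete the last 2 characters.
On "kblanket": the first step gives "ktbelkan", and the second then gives "ktbelk".

ktbelk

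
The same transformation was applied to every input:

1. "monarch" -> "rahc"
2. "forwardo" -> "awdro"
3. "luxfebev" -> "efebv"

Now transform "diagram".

Looking at the pairs, the operation is to delete the first 3 characters, then swap each adjacent pair of characters (1↔2, 3↔4, ...).
Starting from "diagram": after the first operation, "gram"; after the second, "rgma".

rgma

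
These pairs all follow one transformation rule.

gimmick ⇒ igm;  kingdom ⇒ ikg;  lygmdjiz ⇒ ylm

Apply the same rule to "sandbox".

asd

Each output is the input with this applied: swap each adjacent pair of characters (1↔2, 3↔4, ...), then keep only the first 3 characters.
Doing the same to "sandbox": "asd".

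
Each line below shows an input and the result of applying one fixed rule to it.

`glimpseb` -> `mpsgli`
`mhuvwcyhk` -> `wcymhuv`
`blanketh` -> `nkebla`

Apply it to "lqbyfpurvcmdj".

The transformation: delete the last 2 characters, then move the last 3 characters to the front (rotate right by 3).
On "lqbyfpurvcmdj": the first step gives "lqbyfpurvcm", and the second then gives "vcmlqbyfpur".

vcmlqbyfpur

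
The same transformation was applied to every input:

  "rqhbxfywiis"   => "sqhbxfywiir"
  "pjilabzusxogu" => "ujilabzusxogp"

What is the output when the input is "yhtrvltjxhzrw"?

whtrvltjxhzry

The pattern: swap the first and last characters.
Doing the same to "yhtrvltjxhzrw": "whtrvltjxhzry".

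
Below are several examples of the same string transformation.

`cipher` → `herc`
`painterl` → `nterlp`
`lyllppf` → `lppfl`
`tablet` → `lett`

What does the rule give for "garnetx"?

What's happening: move the first character to the end, then delete the first 2 characters.
Applying both steps to "garnetx": "arnetxg", then "netxg".

netxg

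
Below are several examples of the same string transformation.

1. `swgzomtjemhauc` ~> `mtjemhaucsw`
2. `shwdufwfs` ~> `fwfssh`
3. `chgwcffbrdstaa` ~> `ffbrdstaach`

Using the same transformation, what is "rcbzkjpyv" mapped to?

The transformation: move the first 2 characters to the end (rotate left by 2), then delete the first 3 characters.
Doing the same to "rcbzkjpyv": "jpyvrc".

jpyvrc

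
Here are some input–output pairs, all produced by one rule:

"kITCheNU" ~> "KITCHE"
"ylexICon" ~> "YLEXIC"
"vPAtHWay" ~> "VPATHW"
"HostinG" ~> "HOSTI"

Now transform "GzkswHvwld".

GZKSWHVW

What's happening: delete the last 2 characters, then convert every letter to uppercase.
Applying both steps to "GzkswHvwld": "GzkswHvw", then "GZKSWHVW".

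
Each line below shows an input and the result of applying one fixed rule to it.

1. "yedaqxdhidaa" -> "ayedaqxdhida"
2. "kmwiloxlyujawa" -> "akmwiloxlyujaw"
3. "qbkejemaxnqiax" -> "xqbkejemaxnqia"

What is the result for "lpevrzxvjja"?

What's happening: move the last character to the front.
Applying that to "lpevrzxvjja" gives "alpevrzxvjj".

alpevrzxvjj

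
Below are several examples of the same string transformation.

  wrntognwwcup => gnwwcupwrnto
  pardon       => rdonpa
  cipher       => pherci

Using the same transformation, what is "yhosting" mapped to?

The transformation: swap the front and back halves of the string, then move the last character to the front.
For "yhosting", step one produces "tingyhos"; step two turns that into "stingyho".

stingyho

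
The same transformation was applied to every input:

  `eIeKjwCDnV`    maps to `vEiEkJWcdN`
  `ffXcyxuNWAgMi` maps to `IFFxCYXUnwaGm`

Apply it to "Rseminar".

Looking at the pairs, the operation is to flip the case of every letter, then move the last character to the front.
For "Rseminar" the result is "RrSEMINA".

RrSEMINA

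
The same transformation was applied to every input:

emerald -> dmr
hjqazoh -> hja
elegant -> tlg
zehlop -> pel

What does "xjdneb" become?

The transformation: move the last 2 characters to the front (rotate right by 2), then keep every other character starting from the second (positions 2nd, 4th, 6th, ...).
Working it through for "xjdneb": intermediate "ebxjdn", final "bjn".

bjn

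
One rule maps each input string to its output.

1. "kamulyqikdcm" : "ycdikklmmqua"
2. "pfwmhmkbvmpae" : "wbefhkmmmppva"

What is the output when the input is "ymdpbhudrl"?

yddhlmprub

The pattern: sort the characters into alphabetical order, then swap the first and last characters.
For "ymdpbhudrl", step one produces "bddhlmpruy"; step two turns that into "yddhlmprub".
(Check on "pfwmhmkbvmpae": → "abefhkmmmppvw" → "wbefhkmmmppva" ✓)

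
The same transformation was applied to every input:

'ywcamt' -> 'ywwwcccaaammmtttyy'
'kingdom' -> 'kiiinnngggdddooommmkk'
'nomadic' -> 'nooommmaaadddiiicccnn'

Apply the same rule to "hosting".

The rule is to repeat every character 3 times, then move the first 2 characters to the end (rotate left by 2).
Applying both steps to "hosting": "hhhooossstttiiinnnggg", then "hooossstttiiinnnggghh".

hooossstttiiinnnggghh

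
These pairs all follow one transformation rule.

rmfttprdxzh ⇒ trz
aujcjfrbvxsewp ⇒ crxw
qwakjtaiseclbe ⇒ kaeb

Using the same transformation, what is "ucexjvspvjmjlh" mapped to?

xsjl

What's happening: delete the first 2 characters, then keep one character in every 3, starting at position 2 (positions 2nd, 5th, 8th, ...).
On "ucexjvspvjmjlh": the first step gives "exjvspvjmjlh", and the second then gives "xsjl".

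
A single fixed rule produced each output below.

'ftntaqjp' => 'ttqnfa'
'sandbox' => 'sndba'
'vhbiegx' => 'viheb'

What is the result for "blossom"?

Each output is the input with this applied: delete the last 2 characters, then sort the characters into reverse alphabetical order.
Applying both steps to "blossom": "bloss", then "ssolb".
(Check on "sandbox": → "sandb" → "sndba" ✓)

ssolb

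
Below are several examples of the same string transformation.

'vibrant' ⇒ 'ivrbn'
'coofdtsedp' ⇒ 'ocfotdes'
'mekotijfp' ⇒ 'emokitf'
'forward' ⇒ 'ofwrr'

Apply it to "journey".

What's happening: swap each adjacent pair of characters (1↔2, 3↔4, ...), then delete the last 2 characters.
Applying both steps to "journey": "ojrueny", then "ojrue".

ojrue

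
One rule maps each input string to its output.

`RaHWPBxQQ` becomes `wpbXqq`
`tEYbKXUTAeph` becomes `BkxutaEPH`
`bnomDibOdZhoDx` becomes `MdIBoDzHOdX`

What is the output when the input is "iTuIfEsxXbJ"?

The rule is to flip the case of every letter, then delete the first 3 characters.
Applying both steps to "iTuIfEsxXbJ": "ItUiFeSXxBj", then "iFeSXxBj".

iFeSXxBj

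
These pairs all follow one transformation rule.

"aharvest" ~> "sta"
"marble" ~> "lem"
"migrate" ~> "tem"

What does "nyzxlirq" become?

The transformation: move the last 2 characters to the front (rotate right by 2), then keep only the first 3 characters.
Working it through for "nyzxlirq": intermediate "rqnyzxli", final "rqn".

rqn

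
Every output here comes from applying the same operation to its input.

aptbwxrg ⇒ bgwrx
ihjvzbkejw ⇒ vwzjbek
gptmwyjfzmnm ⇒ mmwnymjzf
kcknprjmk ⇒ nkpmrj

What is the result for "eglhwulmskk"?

Rule — delete the first 3 characters, then take characters alternately from the front and the back (1st, last, 2nd, 2nd-last, ...).
Starting from "eglhwulmskk": after the first operation, "hwulmskk"; after the second, "hkwkuslm".

hkwkuslm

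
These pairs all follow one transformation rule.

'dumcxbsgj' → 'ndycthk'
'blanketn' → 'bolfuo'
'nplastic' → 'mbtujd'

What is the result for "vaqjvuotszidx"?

rkwvputajey

Rule — shift every letter 1 place forward in the alphabet (wrapping around), then delete the first 2 characters.
For "vaqjvuotszidx", step one produces "wbrkwvputajey"; step two turns that into "rkwvputajey".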